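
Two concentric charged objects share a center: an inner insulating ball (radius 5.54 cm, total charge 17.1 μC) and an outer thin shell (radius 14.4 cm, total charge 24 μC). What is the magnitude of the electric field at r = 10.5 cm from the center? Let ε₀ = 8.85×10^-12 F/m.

By spherical symmetry E is radial; choose a Gaussian sphere of radius r = 10.5 cm (between the bodies, 5.54 cm < r < 14.4 cm).
Only the inner charge is enclosed; the outer shell contributes nothing inside itself. Q_enc = 17.1 μC = 1.71×10^-5 C.
By Gauss's law, ∮E·dA = E·4πr² = Q_enc/ε₀.
E = |Q_enc|/(4πε₀r²) = (1.71×10^-5)/(4π·8.85×10^-12·(0.105)²) = 1.39×10^7 N/C.

E = 1.39×10^7 N/C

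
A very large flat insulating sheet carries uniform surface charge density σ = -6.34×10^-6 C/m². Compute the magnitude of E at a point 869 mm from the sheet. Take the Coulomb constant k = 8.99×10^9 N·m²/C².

|E| = 3.58e5 N/C

Choose a cylindrical pillbox piercing the sheet, end faces (area A) parallel to it.
Only the two end caps contribute flux: Φ = 2EA. With Q_enc = σA, Gauss's law gives E = |σ|/(2ε₀).
E = 2πk|σ| = 2π(8.99×10^9)(6.34×10^-6) = 3.58×10^5 N/C.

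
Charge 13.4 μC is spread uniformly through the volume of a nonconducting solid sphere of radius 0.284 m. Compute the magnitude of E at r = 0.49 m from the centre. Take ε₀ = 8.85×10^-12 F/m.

By spherical symmetry E is radial; choose a Gaussian sphere of radius r = 0.49 m (r > R, so the entire charge is enclosed).
Q_enc = 13.4 μC = 1.34×10^-5 C.
Since E is radial and uniform over the Gaussian sphere, Φ = E·4πr² = Q_enc/ε₀.
E = |Q_enc|/(4πε₀r²) = (1.34×10^-5)/(4π·8.85×10^-12·(0.49)²) = 5.02×10^5 N/C.

E ≈ 5.02×10^5 N/C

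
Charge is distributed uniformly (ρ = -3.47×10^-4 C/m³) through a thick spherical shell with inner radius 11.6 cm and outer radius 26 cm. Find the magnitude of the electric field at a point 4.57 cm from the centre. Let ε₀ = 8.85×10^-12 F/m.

Use a concentric Gaussian sphere at r = 4.57 cm (r < 11.6 cm, inside the empty cavity).
Q_enc = 0 (all charge lies at larger r); Gauss's law gives E = 0.

|E| = 0 N/C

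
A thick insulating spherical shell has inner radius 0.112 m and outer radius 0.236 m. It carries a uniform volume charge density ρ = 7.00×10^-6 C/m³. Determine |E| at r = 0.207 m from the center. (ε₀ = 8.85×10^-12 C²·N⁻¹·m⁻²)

Symmetry ⇒ E = E(r) r̂. Gaussian sphere of radius r = 0.207 m (within the shell material, 0.112 m < r < 0.236 m).
Only the shell between 0.112 m and r is enclosed: Q_enc = ρ·(4π/3)(r³ − a³) = (7.00×10^-6)·(4π/3)·((0.207)³ − (0.112)³) = 2.189e-7 C.
Since E is radial and uniform over the Gaussian sphere, Φ = E·4πr² = Q_enc/ε₀.
E = |Q_enc|/(4πε₀r²) = (2.189e-7)/(4π·8.85×10^-12·(0.207)²) = 4.59×10^4 N/C.

|E| ≈ 4.59×10^4 N/C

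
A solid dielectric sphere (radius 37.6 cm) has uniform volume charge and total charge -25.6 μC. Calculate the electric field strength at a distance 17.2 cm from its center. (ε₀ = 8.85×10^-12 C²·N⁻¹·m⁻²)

|E| ≈ 7.45×10^5 N/C

By spherical symmetry E is radial; choose a Gaussian sphere of radius r = 17.2 cm (r < R).
For a uniform sphere the enclosed fraction is (r/R)³, so Q_enc = (-25.6 μC)(0.172/0.376)³ = -2.451×10^-6 C.
By Gauss's law, ∮E·dA = E·4πr² = Q_enc/ε₀.
E = |Q_enc|/(4πε₀r²) = (2.451×10^-6)/(4π·8.85×10^-12·(0.172)²) = 7.45×10^5 N/C.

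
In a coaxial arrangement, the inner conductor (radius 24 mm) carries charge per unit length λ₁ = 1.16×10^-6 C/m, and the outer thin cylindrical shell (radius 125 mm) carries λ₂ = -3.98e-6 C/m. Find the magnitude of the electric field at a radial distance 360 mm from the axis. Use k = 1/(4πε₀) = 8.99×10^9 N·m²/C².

By cylindrical symmetry E is radial; use a coaxial Gaussian cylinder of radius 360 mm and length L (r > 125 mm, enclosing both).
λ_enc = λ₁ + λ₂ = (1.16×10^-6) + (-3.98×10^-6) = -2.82e-6 C/m.
Applying ∮E·dA = Q_enc/ε₀ with the end caps contributing no flux:
E = 2k|λ_enc|/r = 2(8.99×10^9)(2.82×10^-6)/(0.36) = 1.41×10^5 N/C.

|E| = 1.41×10^5 N/C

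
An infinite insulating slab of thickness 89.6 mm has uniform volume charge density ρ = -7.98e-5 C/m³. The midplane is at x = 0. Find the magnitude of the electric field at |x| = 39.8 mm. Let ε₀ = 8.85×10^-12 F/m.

E ≈ 3.59×10^5 N/C

By symmetry E is perpendicular to the slab. A Gaussian pillbox from −39.8 mm to +39.8 mm (face area A) lies entirely within the slab.
Q_enc = ρ·(2x)·A and flux = 2EA, so 2EA = 2ρxA/ε₀ ⇒ E = |ρ|x/ε₀.
E = (7.98e-5)(0.0398)/(8.85×10^-12) = 3.59×10^5 N/C.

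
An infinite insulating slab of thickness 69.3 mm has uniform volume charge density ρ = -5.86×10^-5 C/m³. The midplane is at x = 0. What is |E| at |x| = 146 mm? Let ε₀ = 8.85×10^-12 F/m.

2.29×10^5 N/C

The point |x| = 146 mm lies outside the slab (half-thickness 0.03465 m). A symmetric pillbox spanning the full slab encloses Q_enc = ρ·d·A.
Flux = 2EA ⇒ E = |ρ|d/(2ε₀), independent of distance outside.
E = (5.86×10^-5)(0.0693)/(2·8.85×10^-12) = 2.29×10^5 N/C.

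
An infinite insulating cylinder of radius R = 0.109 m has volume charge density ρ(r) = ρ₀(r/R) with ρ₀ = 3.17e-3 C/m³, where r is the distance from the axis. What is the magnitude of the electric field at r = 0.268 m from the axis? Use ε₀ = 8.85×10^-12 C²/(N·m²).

Take a coaxial cylindrical Gaussian surface of radius r = 0.268 m and length L (r > R, full charge per length enclosed).
λ_enc = 2π ∫₀^R ρ₀(r'/R)^1 r' dr' = 2πρ₀R²/3 = 7.888×10^-5 C/m.
Since E is radial and uniform over the curved surface, Φ = E·2πrL = Q_enc/ε₀ = λ_enc L/ε₀.
E = |λ_enc|/(2πε₀r) = (7.888×10^-5)/(2π·8.85×10^-12·0.268) = 5.29×10^6 N/C.

E ≈ 5.29×10^6 V/m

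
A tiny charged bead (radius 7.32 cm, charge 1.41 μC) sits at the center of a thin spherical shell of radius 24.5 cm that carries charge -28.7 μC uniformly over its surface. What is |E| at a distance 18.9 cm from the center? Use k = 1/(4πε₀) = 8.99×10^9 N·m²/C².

E = 3.55×10^5 V/m

Use a concentric Gaussian sphere at r = 18.9 cm (between the bodies, 7.32 cm < r < 24.5 cm).
The shell at 24.5 cm lies outside the Gaussian surface, so Q_enc = 1.41 μC = 1.41×10^-6 C.
Applying ∮E·dA = Q_enc/ε₀ with Φ = E(4πr²):
E = k|Q_enc|/r² = (8.99×10^9)(1.41e-6)/(0.189)² = 3.55×10^5 N/C.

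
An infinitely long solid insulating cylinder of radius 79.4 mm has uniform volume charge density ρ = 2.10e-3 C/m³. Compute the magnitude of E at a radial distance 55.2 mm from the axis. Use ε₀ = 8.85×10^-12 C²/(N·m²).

E ≈ 6.55×10^6 N/C

Choose a coaxial cylinder of radius r = 55.2 mm (arbitrary length L) as the Gaussian surface (r < R).
Charge inside radius r per length L is ρ·πr²·L, so λ_enc = ρπr² = 2.01×10^-5 C/m.
Since E is radial and uniform over the curved surface, Φ = E·2πrL = Q_enc/ε₀ = λ_enc L/ε₀.
E = |λ_enc|/(2πε₀r) = (2.01×10^-5)/(2π·8.85×10^-12·0.0552) = 6.55e6 N/C.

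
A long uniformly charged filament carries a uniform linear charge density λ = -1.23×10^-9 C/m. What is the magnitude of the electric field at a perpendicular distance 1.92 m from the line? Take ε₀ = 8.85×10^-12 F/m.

11.5 N/C

Coaxial Gaussian cylinder, radius r = 1.92 m, length L.
Q_enc = λL, so λ_enc = -1.23×10^-9 C/m.
By Gauss's law (flux through the curved wall only), E·2πrL = λ_enc L/ε₀.
E = |λ_enc|/(2πε₀r) = (1.23×10^-9)/(2π·8.85×10^-12·1.92) = 11.5 N/C.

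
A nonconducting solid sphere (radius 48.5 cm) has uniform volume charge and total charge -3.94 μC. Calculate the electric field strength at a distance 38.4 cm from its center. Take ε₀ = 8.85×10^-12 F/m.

Use a concentric Gaussian sphere at r = 38.4 cm (r < R).
Only the charge within r is enclosed: Q_enc = Q·(r/R)³ = (-3.94 μC)·(38.4 cm/48.5 cm)³ = -1.956×10^-6 C.
Gauss's law: E·4πr² = Q_enc/ε₀.
E = |Q_enc|/(4πε₀r²) = (1.956e-6)/(4π·8.85×10^-12·(0.384)²) = 1.19×10^5 N/C.

|E| = 1.19×10^5 V/m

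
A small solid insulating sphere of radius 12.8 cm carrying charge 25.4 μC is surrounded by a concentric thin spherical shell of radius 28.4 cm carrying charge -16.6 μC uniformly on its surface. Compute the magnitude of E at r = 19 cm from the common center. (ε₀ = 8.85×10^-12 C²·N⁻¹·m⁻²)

E ≈ 6.33e6 N/C

Take a concentric spherical Gaussian surface of radius r = 19 cm (between the bodies, 12.8 cm < r < 28.4 cm).
The shell at 28.4 cm lies outside the Gaussian surface, so Q_enc = 25.4 μC = 2.54×10^-5 C.
Gauss's law: E·4πr² = Q_enc/ε₀.
E = |Q_enc|/(4πε₀r²) = (2.54×10^-5)/(4π·8.85×10^-12·(0.19)²) = 6.33×10^6 N/C.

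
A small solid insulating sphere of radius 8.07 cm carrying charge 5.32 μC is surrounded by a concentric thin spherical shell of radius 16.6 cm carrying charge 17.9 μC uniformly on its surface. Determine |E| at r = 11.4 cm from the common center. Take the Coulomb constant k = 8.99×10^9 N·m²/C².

Take a concentric spherical Gaussian surface of radius r = 11.4 cm (between the bodies, 8.07 cm < r < 16.6 cm).
The shell at 16.6 cm lies outside the Gaussian surface, so Q_enc = 5.32 μC = 5.32e-6 C.
Applying ∮E·dA = Q_enc/ε₀ with Φ = E(4πr²):
E = k|Q_enc|/r² = (8.99×10^9)(5.32e-6)/(0.114)² = 3.68×10^6 N/C.

|E| = 3.68e6 V/m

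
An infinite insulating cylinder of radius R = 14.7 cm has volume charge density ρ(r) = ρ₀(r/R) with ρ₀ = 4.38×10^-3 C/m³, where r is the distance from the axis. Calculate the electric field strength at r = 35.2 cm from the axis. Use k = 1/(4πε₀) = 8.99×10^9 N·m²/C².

|E| ≈ 1.01×10^7 N/C

Coaxial Gaussian cylinder, radius r = 35.2 cm, length L (r > R, full charge per length enclosed).
λ_enc = 2π ∫₀^R ρ₀(r'/R)^1 r' dr' = 2πρ₀R²/3 = 1.982×10^-4 C/m.
Since E is radial and uniform over the curved surface, Φ = E·2πrL = Q_enc/ε₀ = λ_enc L/ε₀.
E = 2k|λ_enc|/r = 2(8.99×10^9)(1.982e-4)/(0.352) = 1.01×10^7 N/C.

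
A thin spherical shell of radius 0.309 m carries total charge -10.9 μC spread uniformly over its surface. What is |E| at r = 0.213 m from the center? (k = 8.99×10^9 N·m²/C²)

|E| = 0 N/C

Use a concentric Gaussian sphere at r = 0.213 m (inside the shell, r < 0.309 m).
All the charge is outside the Gaussian surface: Q_enc = 0, hence E = 0 everywhere inside the shell.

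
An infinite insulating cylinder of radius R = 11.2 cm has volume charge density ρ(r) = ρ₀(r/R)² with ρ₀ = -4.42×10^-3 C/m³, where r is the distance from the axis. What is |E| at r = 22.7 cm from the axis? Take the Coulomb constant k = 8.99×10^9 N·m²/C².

Choose a coaxial cylinder of radius r = 22.7 cm (arbitrary length L) as the Gaussian surface (r > R, full charge per length enclosed).
λ_enc = 2π ∫₀^R ρ₀(r'/R)^2 r' dr' = 2πρ₀R²/4 = -8.709×10^-5 C/m.
Applying ∮E·dA = Q_enc/ε₀ with the end caps contributing no flux:
E = 2k|λ_enc|/r = 2(8.99×10^9)(8.709×10^-5)/(0.227) = 6.90×10^6 N/C.

6.90×10^6 N/C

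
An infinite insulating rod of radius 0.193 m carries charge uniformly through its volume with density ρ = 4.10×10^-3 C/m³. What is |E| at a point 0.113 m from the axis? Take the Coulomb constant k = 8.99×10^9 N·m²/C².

|E| = 2.62e7 N/C

Take a coaxial cylindrical Gaussian surface of radius r = 0.113 m and length L (r < R).
Charge inside radius r per length L is ρ·πr²·L, so λ_enc = ρπr² = 1.645×10^-4 C/m.
By Gauss's law (flux through the curved wall only), E·2πrL = λ_enc L/ε₀.
E = 2k|λ_enc|/r = 2(8.99×10^9)(1.645e-4)/(0.113) = 2.62×10^7 N/C.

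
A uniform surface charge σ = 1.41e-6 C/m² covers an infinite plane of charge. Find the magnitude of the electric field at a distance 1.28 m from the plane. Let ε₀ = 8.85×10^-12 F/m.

The symmetry is planar: E is normal to the sheet and the same magnitude on both sides. Take a pillbox straddling the sheet with end-cap area A.
Flux Φ = 2EA and Q_enc = σA, so 2EA = σA/ε₀ ⇒ E = |σ|/(2ε₀), independent of distance.
E = |σ|/(2ε₀) = (1.41×10^-6)/(2·8.85×10^-12) = 7.97×10^4 N/C.

E = 7.97×10^4 V/m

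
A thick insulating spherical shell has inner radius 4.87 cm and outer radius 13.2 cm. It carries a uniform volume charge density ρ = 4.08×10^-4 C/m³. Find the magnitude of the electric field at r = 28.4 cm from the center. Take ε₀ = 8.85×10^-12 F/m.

E = 4.16e5 N/C

Take a concentric spherical Gaussian surface of radius r = 28.4 cm (r > 13.2 cm, enclosing the whole shell).
Q_enc = ρ·(4π/3)(b³ − a³) = (4.08×10^-4)·(4π/3)·((0.132)³ − (0.0487)³) = 3.733×10^-6 C.
Since E is radial and uniform over the Gaussian sphere, Φ = E·4πr² = Q_enc/ε₀.
E = |Q_enc|/(4πε₀r²) = (3.733×10^-6)/(4π·8.85×10^-12·(0.284)²) = 4.16e5 N/C.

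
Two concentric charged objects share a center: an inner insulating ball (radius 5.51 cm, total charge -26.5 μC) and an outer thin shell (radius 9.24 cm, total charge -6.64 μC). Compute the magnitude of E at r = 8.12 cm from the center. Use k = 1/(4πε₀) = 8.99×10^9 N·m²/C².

Use a concentric Gaussian sphere at r = 8.12 cm (between the bodies, 5.51 cm < r < 9.24 cm).
The shell at 9.24 cm lies outside the Gaussian surface, so Q_enc = -26.5 μC = -2.65×10^-5 C.
Since E is radial and uniform over the Gaussian sphere, Φ = E·4πr² = Q_enc/ε₀.
E = k|Q_enc|/r² = (8.99×10^9)(2.65×10^-5)/(0.0812)² = 3.61e7 N/C.

|E| = 3.61×10^7 V/m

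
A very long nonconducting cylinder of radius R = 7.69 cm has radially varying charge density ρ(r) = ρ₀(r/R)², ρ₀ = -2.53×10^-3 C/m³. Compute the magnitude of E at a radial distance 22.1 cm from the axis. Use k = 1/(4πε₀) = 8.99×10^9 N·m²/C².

E ≈ 1.91×10^6 N/C

By cylindrical symmetry E is radial; use a coaxial Gaussian cylinder of radius 22.1 cm and length L (r > R, full charge per length enclosed).
λ_enc = 2π ∫₀^R ρ₀(r'/R)^2 r' dr' = 2πρ₀R²/4 = -2.35×10^-5 C/m.
Gauss's law: E·2πrL = λ_enc L/ε₀.
E = 2k|λ_enc|/r = 2(8.99×10^9)(2.35×10^-5)/(0.221) = 1.91×10^6 N/C.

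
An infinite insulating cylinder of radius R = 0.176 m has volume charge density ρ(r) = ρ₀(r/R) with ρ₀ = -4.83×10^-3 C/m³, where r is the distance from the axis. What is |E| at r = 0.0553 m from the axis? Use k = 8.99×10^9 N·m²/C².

E = 3.16×10^6 V/m

Coaxial Gaussian cylinder, radius r = 0.0553 m, length L (r < R).
λ_enc = ∫₀^r ρ(r')·2πr' dr' = (2πρ₀/R)·r^3/3 = -9.72e-6 C/m.
By Gauss's law (flux through the curved wall only), E·2πrL = λ_enc L/ε₀.
E = 2k|λ_enc|/r = 2(8.99×10^9)(9.72×10^-6)/(0.0553) = 3.16e6 N/C.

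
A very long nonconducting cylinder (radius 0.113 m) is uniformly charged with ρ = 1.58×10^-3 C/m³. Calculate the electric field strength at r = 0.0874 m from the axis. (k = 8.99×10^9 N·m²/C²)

Choose a coaxial cylinder of radius r = 0.0874 m (arbitrary length L) as the Gaussian surface (r < R).
Enclosed charge per unit length: λ_enc = ρ·πr² = (1.58×10^-3)π(0.0874)² = 3.792×10^-5 C/m.
Since E is radial and uniform over the curved surface, Φ = E·2πrL = Q_enc/ε₀ = λ_enc L/ε₀.
E = 2k|λ_enc|/r = 2(8.99×10^9)(3.792×10^-5)/(0.0874) = 7.80×10^6 N/C.

E ≈ 7.80e6 V/m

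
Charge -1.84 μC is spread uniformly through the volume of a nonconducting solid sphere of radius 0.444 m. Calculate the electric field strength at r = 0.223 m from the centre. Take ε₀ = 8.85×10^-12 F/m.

4.22e4 V/m

By spherical symmetry E is radial; choose a Gaussian sphere of radius r = 0.223 m (r < R).
Only the charge within r is enclosed: Q_enc = Q·(r/R)³ = (-1.84 μC)·(0.223 m/0.444 m)³ = -2.331×10^-7 C.
Gauss's law: E·4πr² = Q_enc/ε₀.
E = |Q_enc|/(4πε₀r²) = (2.331×10^-7)/(4π·8.85×10^-12·(0.223)²) = 4.22e4 N/C.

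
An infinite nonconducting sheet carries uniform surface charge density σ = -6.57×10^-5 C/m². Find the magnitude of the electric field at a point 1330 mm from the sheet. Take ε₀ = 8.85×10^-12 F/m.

|E| = 3.71×10^6 V/m

The symmetry is planar: E is normal to the sheet and the same magnitude on both sides. Take a pillbox straddling the sheet with end-cap area A.
Flux Φ = 2EA and Q_enc = σA, so 2EA = σA/ε₀ ⇒ E = |σ|/(2ε₀), independent of distance.
E = |σ|/(2ε₀) = (6.57×10^-5)/(2·8.85×10^-12) = 3.71×10^6 N/C.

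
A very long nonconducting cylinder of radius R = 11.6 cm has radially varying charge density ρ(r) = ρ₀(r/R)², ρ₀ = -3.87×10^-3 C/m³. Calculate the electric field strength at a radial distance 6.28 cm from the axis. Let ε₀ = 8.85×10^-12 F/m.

2.01×10^6 N/C

By cylindrical symmetry E is radial; use a coaxial Gaussian cylinder of radius 6.28 cm and length L (r < R).
Integrating ρ over the cross-section to radius r: λ_enc = (2πρ₀/R²) ∫₀^r r'^3 dr' = 2πρ₀ r^4/(4·R²) = -7.027e-6 C/m.
Since E is radial and uniform over the curved surface, Φ = E·2πrL = Q_enc/ε₀ = λ_enc L/ε₀.
E = |λ_enc|/(2πε₀r) = (7.027×10^-6)/(2π·8.85×10^-12·0.0628) = 2.01×10^6 N/C.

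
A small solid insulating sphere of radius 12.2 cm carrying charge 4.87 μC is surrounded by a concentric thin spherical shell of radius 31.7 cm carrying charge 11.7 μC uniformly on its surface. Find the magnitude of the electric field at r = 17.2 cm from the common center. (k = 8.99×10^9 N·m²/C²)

Take a concentric spherical Gaussian surface of radius r = 17.2 cm (between the bodies, 12.2 cm < r < 31.7 cm).
The shell at 31.7 cm lies outside the Gaussian surface, so Q_enc = 4.87 μC = 4.87×10^-6 C.
By Gauss's law, ∮E·dA = E·4πr² = Q_enc/ε₀.
E = k|Q_enc|/r² = (8.99×10^9)(4.87×10^-6)/(0.172)² = 1.48e6 N/C.

E ≈ 1.48×10^6 N/C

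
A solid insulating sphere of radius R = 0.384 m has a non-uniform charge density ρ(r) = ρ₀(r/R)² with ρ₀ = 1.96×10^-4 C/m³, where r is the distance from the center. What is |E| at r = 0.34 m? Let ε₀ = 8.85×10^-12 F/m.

Symmetry ⇒ E = E(r) r̂. Gaussian sphere of radius r = 0.34 m (r < R).
Integrate the density: Q_enc = 4π ∫₀^r ρ₀(r'/R)^2 r'² dr' = 4πρ₀ r^5/(5·R²) = 1.518e-5 C.
By Gauss's law, ∮E·dA = E·4πr² = Q_enc/ε₀.
E = |Q_enc|/(4πε₀r²) = (1.518e-5)/(4π·8.85×10^-12·(0.34)²) = 1.18e6 N/C.

|E| = 1.18×10^6 V/m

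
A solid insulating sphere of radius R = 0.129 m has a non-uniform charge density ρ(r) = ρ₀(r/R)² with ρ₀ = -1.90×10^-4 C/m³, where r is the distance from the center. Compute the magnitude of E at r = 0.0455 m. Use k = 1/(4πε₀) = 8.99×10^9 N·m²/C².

2.43×10^4 N/C

Use a concentric Gaussian sphere at r = 0.0455 m (r < R).
Q_enc = ∫₀^r ρ(r')·4πr'² dr' = (4πρ₀/R²) ∫₀^r r'^4 dr' = 4πρ₀ r^5/(5·R²) = -5.596×10^-9 C.
By Gauss's law, ∮E·dA = E·4πr² = Q_enc/ε₀.
E = k|Q_enc|/r² = (8.99×10^9)(5.596×10^-9)/(0.0455)² = 2.43×10^4 N/C.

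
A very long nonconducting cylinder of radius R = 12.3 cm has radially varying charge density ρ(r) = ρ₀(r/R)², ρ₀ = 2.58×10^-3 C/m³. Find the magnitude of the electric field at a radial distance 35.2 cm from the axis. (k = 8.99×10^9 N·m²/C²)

Choose a coaxial cylinder of radius r = 35.2 cm (arbitrary length L) as the Gaussian surface (r > R, full charge per length enclosed).
λ_enc = 2π ∫₀^R ρ₀(r'/R)^2 r' dr' = 2πρ₀R²/4 = 6.131×10^-5 C/m.
By Gauss's law (flux through the curved wall only), E·2πrL = λ_enc L/ε₀.
E = 2k|λ_enc|/r = 2(8.99×10^9)(6.131×10^-5)/(0.352) = 3.13×10^6 N/C.

|E| ≈ 3.13×10^6 N/C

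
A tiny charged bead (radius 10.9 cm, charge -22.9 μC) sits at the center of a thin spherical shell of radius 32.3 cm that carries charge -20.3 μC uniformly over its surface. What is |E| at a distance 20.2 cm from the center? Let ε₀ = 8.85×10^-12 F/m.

E = 5.05×10^6 V/m

Take a concentric spherical Gaussian surface of radius r = 20.2 cm (between the bodies, 10.9 cm < r < 32.3 cm).
The shell at 32.3 cm lies outside the Gaussian surface, so Q_enc = -22.9 μC = -2.29×10^-5 C.
By Gauss's law, ∮E·dA = E·4πr² = Q_enc/ε₀.
E = |Q_enc|/(4πε₀r²) = (2.29×10^-5)/(4π·8.85×10^-12·(0.202)²) = 5.05×10^6 N/C.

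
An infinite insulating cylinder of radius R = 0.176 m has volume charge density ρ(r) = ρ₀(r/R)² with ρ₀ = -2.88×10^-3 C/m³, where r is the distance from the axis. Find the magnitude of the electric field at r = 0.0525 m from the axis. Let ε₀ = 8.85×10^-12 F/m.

|E| = 3.80×10^5 N/C

By cylindrical symmetry E is radial; use a coaxial Gaussian cylinder of radius 0.0525 m and length L (r < R).
Integrating ρ over the cross-section to radius r: λ_enc = (2πρ₀/R²) ∫₀^r r'^3 dr' = 2πρ₀ r^4/(4·R²) = -1.109×10^-6 C/m.
Gauss's law: E·2πrL = λ_enc L/ε₀.
E = |λ_enc|/(2πε₀r) = (1.109×10^-6)/(2π·8.85×10^-12·0.0525) = 3.80×10^5 N/C.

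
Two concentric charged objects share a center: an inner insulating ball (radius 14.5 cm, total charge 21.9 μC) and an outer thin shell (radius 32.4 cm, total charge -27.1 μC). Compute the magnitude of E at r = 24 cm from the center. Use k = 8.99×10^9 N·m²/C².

Take a concentric spherical Gaussian surface of radius r = 24 cm (between the bodies, 14.5 cm < r < 32.4 cm).
Only the inner charge is enclosed; the outer shell contributes nothing inside itself. Q_enc = 21.9 μC = 2.19×10^-5 C.
Applying ∮E·dA = Q_enc/ε₀ with Φ = E(4πr²):
E = k|Q_enc|/r² = (8.99×10^9)(2.19e-5)/(0.24)² = 3.42×10^6 N/C.

|E| ≈ 3.42×10^6 N/C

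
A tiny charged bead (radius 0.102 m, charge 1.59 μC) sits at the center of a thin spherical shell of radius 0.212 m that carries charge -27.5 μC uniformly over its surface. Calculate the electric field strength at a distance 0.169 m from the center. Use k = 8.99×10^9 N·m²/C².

|E| ≈ 5.00e5 N/C

Take a concentric spherical Gaussian surface of radius r = 0.169 m (between the bodies, 0.102 m < r < 0.212 m).
The shell at 0.212 m lies outside the Gaussian surface, so Q_enc = 1.59 μC = 1.59×10^-6 C.
By Gauss's law, ∮E·dA = E·4πr² = Q_enc/ε₀.
E = k|Q_enc|/r² = (8.99×10^9)(1.59e-6)/(0.169)² = 5.00×10^5 N/C.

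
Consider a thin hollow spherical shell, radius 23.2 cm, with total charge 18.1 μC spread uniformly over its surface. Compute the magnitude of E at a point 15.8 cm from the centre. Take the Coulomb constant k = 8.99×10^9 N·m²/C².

Symmetry ⇒ E = E(r) r̂. Gaussian sphere of radius r = 15.8 cm (inside the shell, r < 23.2 cm).
No charge lies within this surface, so Q_enc = 0 and Gauss's law gives E·4πr² = 0 ⇒ E = 0.

E = 0 (no enclosed charge)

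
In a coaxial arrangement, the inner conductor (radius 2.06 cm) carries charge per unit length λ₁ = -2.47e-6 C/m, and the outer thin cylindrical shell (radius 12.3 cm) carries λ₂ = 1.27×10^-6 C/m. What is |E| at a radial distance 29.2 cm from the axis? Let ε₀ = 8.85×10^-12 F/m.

By cylindrical symmetry E is radial; use a coaxial Gaussian cylinder of radius 29.2 cm and length L (r > 12.3 cm, enclosing both).
λ_enc = λ₁ + λ₂ = (-2.47×10^-6) + (1.27e-6) = -1.20e-6 C/m.
By Gauss's law (flux through the curved wall only), E·2πrL = λ_enc L/ε₀.
E = |λ_enc|/(2πε₀r) = (1.20×10^-6)/(2π·8.85×10^-12·0.292) = 7.39×10^4 N/C.

|E| ≈ 7.39×10^4 V/m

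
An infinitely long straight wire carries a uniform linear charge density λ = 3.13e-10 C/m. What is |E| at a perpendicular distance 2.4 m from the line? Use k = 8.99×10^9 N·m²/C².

E ≈ 2.34 N/C

Choose a coaxial cylinder of radius r = 2.4 m (arbitrary length L) as the Gaussian surface.
Q_enc = λL, so λ_enc = 3.13×10^-10 C/m.
By Gauss's law (flux through the curved wall only), E·2πrL = λ_enc L/ε₀.
E = 2k|λ_enc|/r = 2(8.99×10^9)(3.13e-10)/(2.4) = 2.34 N/C.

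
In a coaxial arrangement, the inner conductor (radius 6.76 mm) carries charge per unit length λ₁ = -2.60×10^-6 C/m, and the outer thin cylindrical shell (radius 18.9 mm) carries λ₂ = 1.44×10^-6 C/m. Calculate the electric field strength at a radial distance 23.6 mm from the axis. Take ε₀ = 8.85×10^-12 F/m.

|E| ≈ 8.84e5 N/C

Coaxial Gaussian cylinder, radius r = 23.6 mm, length L (r > 18.9 mm, enclosing both).
λ_enc = λ₁ + λ₂ = (-2.60×10^-6) + (1.44e-6) = -1.16e-6 C/m.
Gauss's law: E·2πrL = λ_enc L/ε₀.
E = |λ_enc|/(2πε₀r) = (1.16e-6)/(2π·8.85×10^-12·0.0236) = 8.84×10^5 N/C.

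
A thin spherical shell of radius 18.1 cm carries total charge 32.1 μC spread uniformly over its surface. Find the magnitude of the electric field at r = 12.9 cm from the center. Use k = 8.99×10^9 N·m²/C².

|E| = 0 V/m

Take a concentric spherical Gaussian surface of radius r = 12.9 cm (inside the shell, r < 18.1 cm).
No charge lies within this surface, so Q_enc = 0 and Gauss's law gives E·4πr² = 0 ⇒ E = 0.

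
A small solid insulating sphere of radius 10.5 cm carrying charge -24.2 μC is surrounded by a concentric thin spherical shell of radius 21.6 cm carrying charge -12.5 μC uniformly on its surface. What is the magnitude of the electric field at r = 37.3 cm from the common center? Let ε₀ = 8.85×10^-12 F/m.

Use a concentric Gaussian sphere at r = 37.3 cm (r > 21.6 cm, enclosing both).
Q_enc = (-24.2 μC) + (-12.5 μC) = -3.67e-5 C.
Gauss's law: E·4πr² = Q_enc/ε₀.
E = |Q_enc|/(4πε₀r²) = (3.67e-5)/(4π·8.85×10^-12·(0.373)²) = 2.37×10^6 N/C.

|E| ≈ 2.37e6 V/m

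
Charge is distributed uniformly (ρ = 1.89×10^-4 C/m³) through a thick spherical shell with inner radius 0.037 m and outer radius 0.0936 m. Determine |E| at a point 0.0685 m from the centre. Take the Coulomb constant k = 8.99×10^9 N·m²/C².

By spherical symmetry E is radial; choose a Gaussian sphere of radius r = 0.0685 m (within the shell material, 0.037 m < r < 0.0936 m).
Enclosed charge is the volume from a to r: Q_enc = (4π/3)ρ(r³ − a³) = 2.144×10^-7 C.
Applying ∮E·dA = Q_enc/ε₀ with Φ = E(4πr²):
E = k|Q_enc|/r² = (8.99×10^9)(2.144e-7)/(0.0685)² = 4.11e5 N/C.

|E| ≈ 4.11×10^5 N/C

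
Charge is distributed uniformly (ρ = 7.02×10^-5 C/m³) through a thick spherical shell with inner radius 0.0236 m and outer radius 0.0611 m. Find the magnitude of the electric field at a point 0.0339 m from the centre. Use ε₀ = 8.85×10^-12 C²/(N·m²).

By spherical symmetry E is radial; choose a Gaussian sphere of radius r = 0.0339 m (within the shell material, 0.0236 m < r < 0.0611 m).
Enclosed charge is the volume from a to r: Q_enc = (4π/3)ρ(r³ − a³) = 7.591×10^-9 C.
Applying ∮E·dA = Q_enc/ε₀ with Φ = E(4πr²):
E = |Q_enc|/(4πε₀r²) = (7.591e-9)/(4π·8.85×10^-12·(0.0339)²) = 5.94×10^4 N/C.

E = 5.94×10^4 N/C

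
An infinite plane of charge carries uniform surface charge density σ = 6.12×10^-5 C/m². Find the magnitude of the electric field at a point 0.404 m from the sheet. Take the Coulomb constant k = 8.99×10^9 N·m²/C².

3.46×10^6 N/C

Choose a cylindrical pillbox piercing the sheet, end faces (area A) parallel to it.
Only the two end caps contribute flux: Φ = 2EA. With Q_enc = σA, Gauss's law gives E = |σ|/(2ε₀).
E = 2πk|σ| = 2π(8.99×10^9)(6.12×10^-5) = 3.46e6 N/C.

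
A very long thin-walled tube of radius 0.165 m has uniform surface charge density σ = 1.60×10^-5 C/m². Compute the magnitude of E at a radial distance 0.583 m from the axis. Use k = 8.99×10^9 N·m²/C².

Take a coaxial cylindrical Gaussian surface of radius r = 0.583 m and length L (r > 0.165 m).
The whole shell is enclosed: λ_enc = σ·2πR = (1.60e-5)·2π·(0.165) = 1.659×10^-5 C/m.
Since E is radial and uniform over the curved surface, Φ = E·2πrL = Q_enc/ε₀ = λ_enc L/ε₀.
E = 2k|λ_enc|/r = 2(8.99×10^9)(1.659e-5)/(0.583) = 5.12×10^5 N/C.

|E| ≈ 5.12×10^5 V/m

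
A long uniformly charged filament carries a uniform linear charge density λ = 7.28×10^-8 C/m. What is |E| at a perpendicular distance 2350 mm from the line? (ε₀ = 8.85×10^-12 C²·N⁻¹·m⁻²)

Take a coaxial cylindrical Gaussian surface of radius r = 2350 mm and length L.
Q_enc = λL, so λ_enc = 7.28×10^-8 C/m.
By Gauss's law (flux through the curved wall only), E·2πrL = λ_enc L/ε₀.
E = |λ_enc|/(2πε₀r) = (7.28×10^-8)/(2π·8.85×10^-12·2.35) = 557 N/C.

E = 557 N/C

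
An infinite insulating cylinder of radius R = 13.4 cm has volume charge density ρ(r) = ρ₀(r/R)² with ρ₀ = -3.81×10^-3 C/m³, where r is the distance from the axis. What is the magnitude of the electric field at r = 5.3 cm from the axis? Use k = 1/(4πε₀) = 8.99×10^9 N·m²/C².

Take a coaxial cylindrical Gaussian surface of radius r = 5.3 cm and length L (r < R).
Integrating ρ over the cross-section to radius r: λ_enc = (2πρ₀/R²) ∫₀^r r'^3 dr' = 2πρ₀ r^4/(4·R²) = -2.63×10^-6 C/m.
Applying ∮E·dA = Q_enc/ε₀ with the end caps contributing no flux:
E = 2k|λ_enc|/r = 2(8.99×10^9)(2.63×10^-6)/(0.053) = 8.92×10^5 N/C.

8.92e5 V/m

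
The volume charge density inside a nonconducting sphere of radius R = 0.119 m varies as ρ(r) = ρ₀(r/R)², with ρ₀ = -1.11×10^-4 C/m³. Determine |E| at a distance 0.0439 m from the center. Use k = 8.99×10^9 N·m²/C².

|E| = 1.50×10^4 N/C

Take a concentric spherical Gaussian surface of radius r = 0.0439 m (r < R).
Q_enc = ∫₀^r ρ(r')·4πr'² dr' = (4πρ₀/R²) ∫₀^r r'^4 dr' = 4πρ₀ r^5/(5·R²) = -3.212×10^-9 C.
Applying ∮E·dA = Q_enc/ε₀ with Φ = E(4πr²):
E = k|Q_enc|/r² = (8.99×10^9)(3.212×10^-9)/(0.0439)² = 1.50×10^4 N/C.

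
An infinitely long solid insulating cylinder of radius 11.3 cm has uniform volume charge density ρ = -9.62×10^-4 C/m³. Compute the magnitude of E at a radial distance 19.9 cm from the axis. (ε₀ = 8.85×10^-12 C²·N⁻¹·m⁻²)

Coaxial Gaussian cylinder, radius r = 19.9 cm, length L (r > 11.3 cm, full cross-section enclosed).
λ_enc = ρ·πR² = (-9.62×10^-4)π(0.113)² = -3.859×10^-5 C/m.
By Gauss's law (flux through the curved wall only), E·2πrL = λ_enc L/ε₀.
E = |λ_enc|/(2πε₀r) = (3.859e-5)/(2π·8.85×10^-12·0.199) = 3.49×10^6 N/C.

|E| ≈ 3.49×10^6 V/m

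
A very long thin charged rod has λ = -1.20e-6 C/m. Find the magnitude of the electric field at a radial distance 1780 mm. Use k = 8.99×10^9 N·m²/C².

E = 1.21×10^4 V/m

By cylindrical symmetry E is radial; use a coaxial Gaussian cylinder of radius 1780 mm and length L.
Q_enc = λL, so λ_enc = -1.20×10^-6 C/m.
By Gauss's law (flux through the curved wall only), E·2πrL = λ_enc L/ε₀.
E = 2k|λ_enc|/r = 2(8.99×10^9)(1.20×10^-6)/(1.78) = 1.21×10^4 N/C.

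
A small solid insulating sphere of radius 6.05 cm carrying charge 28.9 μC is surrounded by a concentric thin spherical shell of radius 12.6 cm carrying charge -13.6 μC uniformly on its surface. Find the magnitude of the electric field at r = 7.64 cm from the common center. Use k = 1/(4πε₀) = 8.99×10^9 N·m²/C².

Symmetry ⇒ E = E(r) r̂. Gaussian sphere of radius r = 7.64 cm (between the bodies, 6.05 cm < r < 12.6 cm).
Only the inner charge is enclosed; the outer shell contributes nothing inside itself. Q_enc = 28.9 μC = 2.89×10^-5 C.
Applying ∮E·dA = Q_enc/ε₀ with Φ = E(4πr²):
E = k|Q_enc|/r² = (8.99×10^9)(2.89×10^-5)/(0.0764)² = 4.45×10^7 N/C.

E ≈ 4.45×10^7 N/C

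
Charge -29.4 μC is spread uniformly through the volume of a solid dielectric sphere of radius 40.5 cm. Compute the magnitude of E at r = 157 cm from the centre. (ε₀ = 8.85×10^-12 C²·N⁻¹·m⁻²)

|E| = 1.07e5 N/C

Symmetry ⇒ E = E(r) r̂. Gaussian sphere of radius r = 157 cm (r > R, so the entire charge is enclosed).
Q_enc = -29.4 μC = -2.94e-5 C.
Since E is radial and uniform over the Gaussian sphere, Φ = E·4πr² = Q_enc/ε₀.
E = |Q_enc|/(4πε₀r²) = (2.94×10^-5)/(4π·8.85×10^-12·(1.57)²) = 1.07×10^5 N/C.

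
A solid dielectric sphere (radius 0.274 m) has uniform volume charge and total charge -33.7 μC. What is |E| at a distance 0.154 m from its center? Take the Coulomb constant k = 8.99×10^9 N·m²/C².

Take a concentric spherical Gaussian surface of radius r = 0.154 m (r < R).
For a uniform sphere the enclosed fraction is (r/R)³, so Q_enc = (-33.7 μC)(0.154/0.274)³ = -5.983×10^-6 C.
Gauss's law: E·4πr² = Q_enc/ε₀.
E = k|Q_enc|/r² = (8.99×10^9)(5.983e-6)/(0.154)² = 2.27e6 N/C.

|E| = 2.27e6 N/C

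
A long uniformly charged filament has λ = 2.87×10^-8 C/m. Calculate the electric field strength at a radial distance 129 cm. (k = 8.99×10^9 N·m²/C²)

By cylindrical symmetry E is radial; use a coaxial Gaussian cylinder of radius 129 cm and length L.
Q_enc = λL, so λ_enc = 2.87×10^-8 C/m.
By Gauss's law (flux through the curved wall only), E·2πrL = λ_enc L/ε₀.
E = 2k|λ_enc|/r = 2(8.99×10^9)(2.87e-8)/(1.29) = 400 N/C.

E = 400 V/m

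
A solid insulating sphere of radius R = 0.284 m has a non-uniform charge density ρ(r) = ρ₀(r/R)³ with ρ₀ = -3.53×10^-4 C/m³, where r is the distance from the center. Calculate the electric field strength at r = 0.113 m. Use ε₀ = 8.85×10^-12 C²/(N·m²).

Take a concentric spherical Gaussian surface of radius r = 0.113 m (r < R).
Integrate the density: Q_enc = 4π ∫₀^r ρ₀(r'/R)^3 r'² dr' = 4πρ₀ r^6/(6·R³) = -6.72×10^-8 C.
Since E is radial and uniform over the Gaussian sphere, Φ = E·4πr² = Q_enc/ε₀.
E = |Q_enc|/(4πε₀r²) = (6.72e-8)/(4π·8.85×10^-12·(0.113)²) = 4.73×10^4 N/C.

|E| ≈ 4.73e4 V/m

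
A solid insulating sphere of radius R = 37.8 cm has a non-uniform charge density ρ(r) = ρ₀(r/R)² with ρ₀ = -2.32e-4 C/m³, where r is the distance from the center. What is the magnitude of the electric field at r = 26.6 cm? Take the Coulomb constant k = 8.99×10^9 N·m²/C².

Use a concentric Gaussian sphere at r = 26.6 cm (r < R).
Q_enc = ∫₀^r ρ(r')·4πr'² dr' = (4πρ₀/R²) ∫₀^r r'^4 dr' = 4πρ₀ r^5/(5·R²) = -5.434×10^-6 C.
By Gauss's law, ∮E·dA = E·4πr² = Q_enc/ε₀.
E = k|Q_enc|/r² = (8.99×10^9)(5.434e-6)/(0.266)² = 6.90×10^5 N/C.

E = 6.90×10^5 N/C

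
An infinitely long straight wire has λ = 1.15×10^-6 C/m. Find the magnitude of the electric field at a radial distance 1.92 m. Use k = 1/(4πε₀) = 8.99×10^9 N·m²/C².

E ≈ 1.08×10^4 V/m

Coaxial Gaussian cylinder, radius r = 1.92 m, length L.
Q_enc = λL, so λ_enc = 1.15e-6 C/m.
Gauss's law: E·2πrL = λ_enc L/ε₀.
E = 2k|λ_enc|/r = 2(8.99×10^9)(1.15×10^-6)/(1.92) = 1.08×10^4 N/C.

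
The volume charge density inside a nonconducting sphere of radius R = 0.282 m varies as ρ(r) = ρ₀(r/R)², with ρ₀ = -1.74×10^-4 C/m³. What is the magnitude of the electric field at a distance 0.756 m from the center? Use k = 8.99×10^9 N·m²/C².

Symmetry ⇒ E = E(r) r̂. Gaussian sphere of radius r = 0.756 m (r > R, all charge enclosed).
Q_enc = 4π ∫₀^R ρ₀(r'/R)^2 r'² dr' = 4πρ₀R³/5 = -9.807×10^-6 C.
Applying ∮E·dA = Q_enc/ε₀ with Φ = E(4πr²):
E = k|Q_enc|/r² = (8.99×10^9)(9.807×10^-6)/(0.756)² = 1.54×10^5 N/C.

E = 1.54e5 V/m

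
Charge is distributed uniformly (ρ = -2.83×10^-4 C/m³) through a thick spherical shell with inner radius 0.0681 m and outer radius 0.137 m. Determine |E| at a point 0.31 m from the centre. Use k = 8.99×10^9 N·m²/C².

Take a concentric spherical Gaussian surface of radius r = 0.31 m (r > 0.137 m, enclosing the whole shell).
Q_enc = ρ·(4π/3)(b³ − a³) = (-2.83×10^-4)·(4π/3)·((0.137)³ − (0.0681)³) = -2.674×10^-6 C.
Applying ∮E·dA = Q_enc/ε₀ with Φ = E(4πr²):
E = k|Q_enc|/r² = (8.99×10^9)(2.674e-6)/(0.31)² = 2.50×10^5 N/C.

|E| = 2.50×10^5 N/C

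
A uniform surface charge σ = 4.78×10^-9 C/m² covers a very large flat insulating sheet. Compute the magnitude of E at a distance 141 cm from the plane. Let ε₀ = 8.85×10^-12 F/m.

|E| = 270 V/m

Choose a cylindrical pillbox piercing the sheet, end faces (area A) parallel to it.
Only the two end caps contribute flux: Φ = 2EA. With Q_enc = σA, Gauss's law gives E = |σ|/(2ε₀).
E = |σ|/(2ε₀) = (4.78×10^-9)/(2·8.85×10^-12) = 270 N/C.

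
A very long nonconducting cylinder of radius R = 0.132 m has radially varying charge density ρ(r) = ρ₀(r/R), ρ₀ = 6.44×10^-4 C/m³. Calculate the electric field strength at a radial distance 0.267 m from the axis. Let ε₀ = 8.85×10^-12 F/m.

|E| = 1.58×10^6 V/m

By cylindrical symmetry E is radial; use a coaxial Gaussian cylinder of radius 0.267 m and length L (r > R, full charge per length enclosed).
λ_enc = 2π ∫₀^R ρ₀(r'/R)^1 r' dr' = 2πρ₀R²/3 = 2.35e-5 C/m.
Gauss's law: E·2πrL = λ_enc L/ε₀.
E = |λ_enc|/(2πε₀r) = (2.35e-5)/(2π·8.85×10^-12·0.267) = 1.58e6 N/C.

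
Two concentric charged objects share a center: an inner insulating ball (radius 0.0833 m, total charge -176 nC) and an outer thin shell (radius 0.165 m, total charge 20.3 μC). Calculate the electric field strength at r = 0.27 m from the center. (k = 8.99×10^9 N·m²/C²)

Use a concentric Gaussian sphere at r = 0.27 m (r > 0.165 m, enclosing both).
Q_enc = (-176 nC) + (20.3 μC) = 2.012e-5 C.
By Gauss's law, ∮E·dA = E·4πr² = Q_enc/ε₀.
E = k|Q_enc|/r² = (8.99×10^9)(2.012e-5)/(0.27)² = 2.48e6 N/C.

|E| ≈ 2.48×10^6 N/C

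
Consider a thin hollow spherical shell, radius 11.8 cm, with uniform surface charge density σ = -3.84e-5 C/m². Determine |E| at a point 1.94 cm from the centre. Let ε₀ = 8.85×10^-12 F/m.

By spherical symmetry E is radial; choose a Gaussian sphere of radius r = 1.94 cm (inside the shell, r < 11.8 cm).
No charge lies within this surface, so Q_enc = 0 and Gauss's law gives E·4πr² = 0 ⇒ E = 0.

|E| = 0 N/C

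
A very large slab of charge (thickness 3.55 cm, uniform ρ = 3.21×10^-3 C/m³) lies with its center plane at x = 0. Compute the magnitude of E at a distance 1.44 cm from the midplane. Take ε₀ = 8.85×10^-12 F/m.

|E| ≈ 5.22e6 N/C

By symmetry E is perpendicular to the slab. A Gaussian pillbox from −1.44 cm to +1.44 cm (face area A) lies entirely within the slab.
Q_enc = ρ·(2x)·A and flux = 2EA, so 2EA = 2ρxA/ε₀ ⇒ E = |ρ|x/ε₀.
E = (3.21×10^-3)(0.0144)/(8.85×10^-12) = 5.22×10^6 N/C.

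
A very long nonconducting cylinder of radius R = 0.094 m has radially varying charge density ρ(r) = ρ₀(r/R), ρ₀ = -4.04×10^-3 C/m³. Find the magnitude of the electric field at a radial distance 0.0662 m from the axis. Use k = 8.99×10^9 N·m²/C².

|E| = 7.09×10^6 N/C

By cylindrical symmetry E is radial; use a coaxial Gaussian cylinder of radius 0.0662 m and length L (r < R).
λ_enc = ∫₀^r ρ(r')·2πr' dr' = (2πρ₀/R)·r^3/3 = -2.611×10^-5 C/m.
Since E is radial and uniform over the curved surface, Φ = E·2πrL = Q_enc/ε₀ = λ_enc L/ε₀.
E = 2k|λ_enc|/r = 2(8.99×10^9)(2.611e-5)/(0.0662) = 7.09×10^6 N/C.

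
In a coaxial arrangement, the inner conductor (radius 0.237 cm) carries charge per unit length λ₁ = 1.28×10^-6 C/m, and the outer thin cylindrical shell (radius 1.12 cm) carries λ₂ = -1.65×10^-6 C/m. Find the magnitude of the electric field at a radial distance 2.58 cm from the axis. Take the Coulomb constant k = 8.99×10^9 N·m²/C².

Take a coaxial cylindrical Gaussian surface of radius r = 2.58 cm and length L (r > 1.12 cm, enclosing both).
λ_enc = λ₁ + λ₂ = (1.28×10^-6) + (-1.65e-6) = -3.70×10^-7 C/m.
Applying ∮E·dA = Q_enc/ε₀ with the end caps contributing no flux:
E = 2k|λ_enc|/r = 2(8.99×10^9)(3.70e-7)/(0.0258) = 2.58×10^5 N/C.

E = 2.58×10^5 V/m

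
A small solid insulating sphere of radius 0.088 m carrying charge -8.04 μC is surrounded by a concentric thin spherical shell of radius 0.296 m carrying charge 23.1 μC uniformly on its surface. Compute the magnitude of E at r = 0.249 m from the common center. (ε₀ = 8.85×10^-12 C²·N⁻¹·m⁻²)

By spherical symmetry E is radial; choose a Gaussian sphere of radius r = 0.249 m (between the bodies, 0.088 m < r < 0.296 m).
The shell at 0.296 m lies outside the Gaussian surface, so Q_enc = -8.04 μC = -8.04×10^-6 C.
By Gauss's law, ∮E·dA = E·4πr² = Q_enc/ε₀.
E = |Q_enc|/(4πε₀r²) = (8.04×10^-6)/(4π·8.85×10^-12·(0.249)²) = 1.17×10^6 N/C.

1.17×10^6 N/C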